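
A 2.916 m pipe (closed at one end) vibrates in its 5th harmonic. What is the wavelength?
λₙ = 4L/n = 2.333 m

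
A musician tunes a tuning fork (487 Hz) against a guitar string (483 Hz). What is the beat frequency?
4 Hz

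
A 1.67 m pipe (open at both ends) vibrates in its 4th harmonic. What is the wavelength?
λₙ = 2L/n = 0.835 m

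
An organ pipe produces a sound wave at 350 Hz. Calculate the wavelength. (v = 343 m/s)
λ = v/f = 0.98 m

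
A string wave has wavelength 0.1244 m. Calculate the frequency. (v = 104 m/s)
f = v/λ = 836 Hz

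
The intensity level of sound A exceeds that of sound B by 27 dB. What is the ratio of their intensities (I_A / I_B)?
I_A/I_B = 10^(Δβ/10) = 501.2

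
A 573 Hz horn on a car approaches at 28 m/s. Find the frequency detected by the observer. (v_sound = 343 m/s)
f_obs = f·v/(v − v_s) = 623.9 Hz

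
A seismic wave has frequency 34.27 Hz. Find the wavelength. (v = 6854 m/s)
λ = v/f = 200 m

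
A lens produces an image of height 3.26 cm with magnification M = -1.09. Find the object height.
ho = |hi|/|M| = 2.991 cm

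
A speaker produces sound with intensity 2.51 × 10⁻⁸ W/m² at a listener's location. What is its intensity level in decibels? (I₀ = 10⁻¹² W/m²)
β = 10·log₁₀(I/I₀) = 44 dB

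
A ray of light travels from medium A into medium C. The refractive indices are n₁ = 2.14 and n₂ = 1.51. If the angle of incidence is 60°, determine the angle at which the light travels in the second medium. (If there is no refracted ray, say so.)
sin θ₂ = (n₁/n₂)·sin θ₁ = 1.227 > 1, so there is no refracted ray — the light undergoes total internal reflection.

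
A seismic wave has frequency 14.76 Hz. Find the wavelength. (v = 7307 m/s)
λ = v/f = 495.1 m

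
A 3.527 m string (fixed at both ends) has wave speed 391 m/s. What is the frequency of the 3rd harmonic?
fₙ = nv/(2L) = 166.3 Hz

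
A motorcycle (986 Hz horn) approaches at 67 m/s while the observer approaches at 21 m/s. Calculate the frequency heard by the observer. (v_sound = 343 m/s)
f_obs = f·(v + v_o)/(v − v_s) = 1300 Hz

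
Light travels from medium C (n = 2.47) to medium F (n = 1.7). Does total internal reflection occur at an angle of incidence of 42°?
θc = arcsin(n₂/n₁) = 43.49°; 42° < θc, so no — the ray refracts.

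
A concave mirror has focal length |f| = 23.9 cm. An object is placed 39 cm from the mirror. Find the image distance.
f = +23.9 cm (concave); 1/di = 1/f − 1/do → di = 61.73 cm (real image, in front of mirror)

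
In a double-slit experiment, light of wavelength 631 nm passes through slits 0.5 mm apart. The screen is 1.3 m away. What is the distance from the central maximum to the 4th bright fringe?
y = mλL/d = 6.562 mm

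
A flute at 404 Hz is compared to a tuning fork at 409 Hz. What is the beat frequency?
5 Hz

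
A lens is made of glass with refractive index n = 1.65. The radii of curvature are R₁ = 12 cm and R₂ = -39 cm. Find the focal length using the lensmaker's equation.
1/f = (n − 1)(1/R₁ − 1/R₂) → f = 14.12 cm (converging lens)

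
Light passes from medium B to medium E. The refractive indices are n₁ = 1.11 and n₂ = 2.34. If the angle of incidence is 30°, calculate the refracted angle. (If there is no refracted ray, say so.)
sin θ₂ = (n₁/n₂)·sin θ₁ = 0.2372 → θ₂ = 13.72°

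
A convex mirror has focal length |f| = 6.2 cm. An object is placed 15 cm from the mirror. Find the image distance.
f = −6.2 cm (convex); 1/di = 1/f − 1/do → di = -4.387 cm (virtual image, behind mirror)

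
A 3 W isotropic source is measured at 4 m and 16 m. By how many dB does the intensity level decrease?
Δβ = 20·log₁₀(r₂/r₁) = 12.04 dB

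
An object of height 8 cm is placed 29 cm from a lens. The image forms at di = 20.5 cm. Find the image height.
hi = (-di/do) × ho = -5.655 cm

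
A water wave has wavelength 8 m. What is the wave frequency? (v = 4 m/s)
f = v/λ = 0.5 Hz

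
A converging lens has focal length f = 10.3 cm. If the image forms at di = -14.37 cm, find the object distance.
1/do = 1/f − 1/di → do = 6 cm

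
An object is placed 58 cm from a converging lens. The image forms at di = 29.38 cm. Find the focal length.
1/f = 1/do + 1/di → f = 19.5 cm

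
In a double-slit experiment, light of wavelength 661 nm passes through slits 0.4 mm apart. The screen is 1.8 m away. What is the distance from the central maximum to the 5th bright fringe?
y = mλL/d = 14.87 mm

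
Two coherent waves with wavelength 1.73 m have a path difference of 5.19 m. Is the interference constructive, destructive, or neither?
constructive — path difference = 3λ, a whole number of wavelengths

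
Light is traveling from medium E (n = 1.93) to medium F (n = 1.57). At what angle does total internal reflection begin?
θc = arcsin(n₂/n₁) = 54.44°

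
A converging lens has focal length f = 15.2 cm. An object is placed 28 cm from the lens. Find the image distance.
1/di = 1/f − 1/do → di = 33.25 cm (real image)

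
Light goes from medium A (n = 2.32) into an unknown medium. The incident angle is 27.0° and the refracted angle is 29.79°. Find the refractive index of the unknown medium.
n₂ = n₁·sin θ₁ / sin θ₂ = 2.12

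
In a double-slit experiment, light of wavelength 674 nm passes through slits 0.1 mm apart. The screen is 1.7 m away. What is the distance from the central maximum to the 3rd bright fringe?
y = mλL/d = 34.37 mm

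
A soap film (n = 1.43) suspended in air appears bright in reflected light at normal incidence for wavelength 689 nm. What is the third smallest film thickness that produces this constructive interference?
2nt = (m − ½)λ with m = 3 → t = (m − ½)λ/(2n) = 602.3 nm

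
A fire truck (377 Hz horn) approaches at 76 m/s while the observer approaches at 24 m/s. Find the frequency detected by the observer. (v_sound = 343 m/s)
f_obs = f·(v + v_o)/(v − v_s) = 518.2 Hz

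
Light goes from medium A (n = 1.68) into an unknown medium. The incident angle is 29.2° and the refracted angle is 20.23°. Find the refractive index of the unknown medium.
n₂ = n₁·sin θ₁ / sin θ₂ = 2.37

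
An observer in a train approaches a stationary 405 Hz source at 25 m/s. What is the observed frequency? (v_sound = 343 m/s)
f_obs = f·(v + v_o)/v = 434.5 Hz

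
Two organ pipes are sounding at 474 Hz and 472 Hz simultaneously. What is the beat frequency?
2 Hz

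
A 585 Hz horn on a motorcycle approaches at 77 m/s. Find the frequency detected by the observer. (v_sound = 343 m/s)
f_obs = f·v/(v − v_s) = 754.3 Hz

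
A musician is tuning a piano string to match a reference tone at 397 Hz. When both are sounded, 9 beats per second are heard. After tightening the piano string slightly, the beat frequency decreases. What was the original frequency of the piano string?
388 Hz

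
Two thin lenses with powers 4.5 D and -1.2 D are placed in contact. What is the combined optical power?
P_total = P₁ + P₂ = 3.3 D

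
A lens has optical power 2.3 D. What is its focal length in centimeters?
f = 1/P = 43.48 cm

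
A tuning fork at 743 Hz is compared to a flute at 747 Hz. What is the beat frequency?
4 Hz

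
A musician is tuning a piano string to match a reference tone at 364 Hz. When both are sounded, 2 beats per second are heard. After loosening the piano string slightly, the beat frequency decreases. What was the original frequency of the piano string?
366 Hz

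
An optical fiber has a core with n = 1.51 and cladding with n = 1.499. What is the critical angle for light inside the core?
θc = arcsin(n_cladding/n_core) = 83.08°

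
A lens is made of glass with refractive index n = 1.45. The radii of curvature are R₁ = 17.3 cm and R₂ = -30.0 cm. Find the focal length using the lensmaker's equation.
1/f = (n − 1)(1/R₁ − 1/R₂) → f = 24.38 cm (converging lens)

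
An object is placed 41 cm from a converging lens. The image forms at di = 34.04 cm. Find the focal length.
1/f = 1/do + 1/di → f = 18.6 cm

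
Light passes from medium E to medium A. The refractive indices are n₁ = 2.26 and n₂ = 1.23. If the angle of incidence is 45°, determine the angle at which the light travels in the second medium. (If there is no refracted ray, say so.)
sin θ₂ = (n₁/n₂)·sin θ₁ = 1.299 > 1, so there is no refracted ray — the light undergoes total internal reflection.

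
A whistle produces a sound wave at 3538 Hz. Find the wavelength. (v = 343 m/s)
λ = v/f = 0.09695 m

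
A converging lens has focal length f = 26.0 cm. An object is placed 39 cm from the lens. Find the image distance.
1/di = 1/f − 1/do → di = 78 cm (real image)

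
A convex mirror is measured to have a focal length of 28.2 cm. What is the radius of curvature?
R = 2|f| = 56.4 cm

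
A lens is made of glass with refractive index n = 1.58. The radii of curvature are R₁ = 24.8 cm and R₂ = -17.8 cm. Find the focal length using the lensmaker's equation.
1/f = (n − 1)(1/R₁ − 1/R₂) → f = 17.87 cm (converging lens)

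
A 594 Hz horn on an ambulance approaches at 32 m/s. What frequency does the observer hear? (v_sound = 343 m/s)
f_obs = f·v/(v − v_s) = 655.1 Hz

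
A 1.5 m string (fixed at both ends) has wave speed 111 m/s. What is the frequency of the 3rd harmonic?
fₙ = nv/(2L) = 111 Hz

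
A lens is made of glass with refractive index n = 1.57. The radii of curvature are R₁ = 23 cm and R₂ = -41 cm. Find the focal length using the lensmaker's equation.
1/f = (n − 1)(1/R₁ − 1/R₂) → f = 25.85 cm (converging lens)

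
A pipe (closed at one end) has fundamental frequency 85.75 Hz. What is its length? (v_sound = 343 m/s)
L = v/(4f₁) = 1 m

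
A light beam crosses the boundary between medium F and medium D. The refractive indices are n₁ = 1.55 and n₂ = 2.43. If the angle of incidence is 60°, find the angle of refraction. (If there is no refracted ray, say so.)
sin θ₂ = (n₁/n₂)·sin θ₁ = 0.5524 → θ₂ = 33.53°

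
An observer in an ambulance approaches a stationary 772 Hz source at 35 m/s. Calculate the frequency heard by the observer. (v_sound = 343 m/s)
f_obs = f·(v + v_o)/v = 850.8 Hz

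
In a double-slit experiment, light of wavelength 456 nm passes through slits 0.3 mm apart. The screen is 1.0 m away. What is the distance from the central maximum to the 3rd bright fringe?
y = mλL/d = 4.56 mm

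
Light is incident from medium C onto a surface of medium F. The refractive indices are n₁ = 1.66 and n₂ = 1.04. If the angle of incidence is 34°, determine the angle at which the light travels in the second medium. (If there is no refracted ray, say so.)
sin θ₂ = (n₁/n₂)·sin θ₁ = 0.8926 → θ₂ = 63.2°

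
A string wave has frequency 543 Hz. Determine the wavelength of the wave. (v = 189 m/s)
λ = v/f = 0.3481 m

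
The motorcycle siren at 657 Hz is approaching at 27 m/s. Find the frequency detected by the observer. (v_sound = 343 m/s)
f_obs = f·v/(v − v_s) = 713.1 Hz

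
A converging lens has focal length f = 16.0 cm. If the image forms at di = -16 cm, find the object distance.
1/do = 1/f − 1/di → do = 8 cm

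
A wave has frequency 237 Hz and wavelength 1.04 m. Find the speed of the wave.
v = fλ = 246.5 m/s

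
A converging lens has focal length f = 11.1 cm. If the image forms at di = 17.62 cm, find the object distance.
1/do = 1/f − 1/di → do = 30 cm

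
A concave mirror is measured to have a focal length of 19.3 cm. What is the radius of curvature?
R = 2|f| = 38.6 cm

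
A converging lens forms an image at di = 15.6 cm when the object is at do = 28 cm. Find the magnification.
M = −di/do = -0.5571 (inverted image)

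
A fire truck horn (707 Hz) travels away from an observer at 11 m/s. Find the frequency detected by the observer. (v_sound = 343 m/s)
f_obs = f·v/(v + v_s) = 685 Hz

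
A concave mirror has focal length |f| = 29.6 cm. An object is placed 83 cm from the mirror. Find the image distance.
f = +29.6 cm (concave); 1/di = 1/f − 1/do → di = 46.01 cm (real image, in front of mirror)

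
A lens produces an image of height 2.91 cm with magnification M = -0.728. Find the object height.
ho = |hi|/|M| = 3.997 cm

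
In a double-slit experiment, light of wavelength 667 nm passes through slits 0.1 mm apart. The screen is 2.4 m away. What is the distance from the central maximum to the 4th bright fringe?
y = mλL/d = 64.03 mm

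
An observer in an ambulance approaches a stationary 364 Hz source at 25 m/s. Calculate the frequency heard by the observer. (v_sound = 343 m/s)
f_obs = f·(v + v_o)/v = 390.5 Hz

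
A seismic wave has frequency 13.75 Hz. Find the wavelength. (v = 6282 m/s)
λ = v/f = 456.9 m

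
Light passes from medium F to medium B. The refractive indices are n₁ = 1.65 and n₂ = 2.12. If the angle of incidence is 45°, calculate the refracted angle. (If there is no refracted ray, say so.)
sin θ₂ = (n₁/n₂)·sin θ₁ = 0.5503 → θ₂ = 33.39°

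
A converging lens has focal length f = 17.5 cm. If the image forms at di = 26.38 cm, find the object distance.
1/do = 1/f − 1/di → do = 51.99 cm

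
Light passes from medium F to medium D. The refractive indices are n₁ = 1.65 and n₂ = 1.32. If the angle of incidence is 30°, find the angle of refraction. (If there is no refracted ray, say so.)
sin θ₂ = (n₁/n₂)·sin θ₁ = 0.625 → θ₂ = 38.68°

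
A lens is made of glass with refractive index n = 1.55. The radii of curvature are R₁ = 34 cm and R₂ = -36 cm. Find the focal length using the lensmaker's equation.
1/f = (n − 1)(1/R₁ − 1/R₂) → f = 31.79 cm (converging lens)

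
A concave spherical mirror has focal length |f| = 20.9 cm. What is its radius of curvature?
R = 2|f| = 41.8 cm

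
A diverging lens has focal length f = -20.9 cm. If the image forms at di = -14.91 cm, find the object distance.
1/do = 1/f − 1/di → do = 52.02 cm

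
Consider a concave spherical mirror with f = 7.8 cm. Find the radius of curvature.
R = 2|f| = 15.6 cm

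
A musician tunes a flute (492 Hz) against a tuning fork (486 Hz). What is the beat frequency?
6 Hz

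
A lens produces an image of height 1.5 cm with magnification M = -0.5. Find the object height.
ho = |hi|/|M| = 3 cm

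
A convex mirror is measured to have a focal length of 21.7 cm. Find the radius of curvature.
R = 2|f| = 43.4 cm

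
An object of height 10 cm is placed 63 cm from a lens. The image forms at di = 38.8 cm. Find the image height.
hi = (-di/do) × ho = -6.159 cm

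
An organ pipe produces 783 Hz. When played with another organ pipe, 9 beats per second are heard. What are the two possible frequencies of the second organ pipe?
f₂ = 783 ± 9 Hz → 792 Hz or 774 Hz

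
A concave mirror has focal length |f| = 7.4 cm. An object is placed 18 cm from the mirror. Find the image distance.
f = +7.4 cm (concave); 1/di = 1/f − 1/do → di = 12.57 cm (real image, in front of mirror)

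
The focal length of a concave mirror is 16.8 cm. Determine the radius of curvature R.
R = 2|f| = 33.6 cm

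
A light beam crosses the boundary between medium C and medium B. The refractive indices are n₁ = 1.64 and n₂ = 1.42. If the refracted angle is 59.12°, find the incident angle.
sin θ₁ = (n₂/n₁)·sin θ₂ → θ₁ = 48°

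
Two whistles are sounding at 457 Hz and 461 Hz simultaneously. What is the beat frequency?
4 Hz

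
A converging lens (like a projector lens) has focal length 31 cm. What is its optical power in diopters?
P = 1/f = 3.226 D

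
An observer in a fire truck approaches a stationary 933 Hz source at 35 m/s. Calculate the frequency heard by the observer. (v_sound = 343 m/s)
f_obs = f·(v + v_o)/v = 1028 Hz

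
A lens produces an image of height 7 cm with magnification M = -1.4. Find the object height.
ho = |hi|/|M| = 5 cm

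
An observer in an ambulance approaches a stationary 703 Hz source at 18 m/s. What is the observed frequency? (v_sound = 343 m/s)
f_obs = f·(v + v_o)/v = 739.9 Hz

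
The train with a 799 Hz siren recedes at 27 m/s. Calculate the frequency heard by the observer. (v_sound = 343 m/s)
f_obs = f·v/(v + v_s) = 740.7 Hz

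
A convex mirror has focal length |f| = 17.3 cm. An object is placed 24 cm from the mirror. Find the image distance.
f = −17.3 cm (convex); 1/di = 1/f − 1/do → di = -10.05 cm (virtual image, behind mirror)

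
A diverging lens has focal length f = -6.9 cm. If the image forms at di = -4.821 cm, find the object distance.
1/do = 1/f − 1/di → do = 16 cm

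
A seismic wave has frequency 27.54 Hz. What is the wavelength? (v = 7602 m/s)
λ = v/f = 276 m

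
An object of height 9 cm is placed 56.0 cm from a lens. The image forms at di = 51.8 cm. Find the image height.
hi = (-di/do) × ho = -8.325 cm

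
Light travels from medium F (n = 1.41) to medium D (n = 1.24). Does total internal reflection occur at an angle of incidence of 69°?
θc = arcsin(n₂/n₁) = 61.57°; 69° > θc, so yes — total internal reflection.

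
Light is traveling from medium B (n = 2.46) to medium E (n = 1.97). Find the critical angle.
θc = arcsin(n₂/n₁) = 53.21°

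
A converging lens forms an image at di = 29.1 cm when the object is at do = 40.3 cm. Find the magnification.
M = −di/do = -0.7221 (inverted image)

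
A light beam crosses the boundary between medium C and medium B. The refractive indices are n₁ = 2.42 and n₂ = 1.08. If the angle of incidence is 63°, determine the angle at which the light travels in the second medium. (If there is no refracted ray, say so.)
sin θ₂ = (n₁/n₂)·sin θ₁ = 1.997 > 1, so there is no refracted ray — the light undergoes total internal reflection.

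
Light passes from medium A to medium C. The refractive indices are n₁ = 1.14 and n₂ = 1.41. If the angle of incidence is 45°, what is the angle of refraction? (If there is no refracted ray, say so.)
sin θ₂ = (n₁/n₂)·sin θ₁ = 0.5717 → θ₂ = 34.87°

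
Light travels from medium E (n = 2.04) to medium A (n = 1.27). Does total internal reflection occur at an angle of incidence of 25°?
θc = arcsin(n₂/n₁) = 38.5°; 25° < θc, so no — the ray refracts.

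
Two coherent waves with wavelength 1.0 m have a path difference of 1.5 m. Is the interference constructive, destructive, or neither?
destructive — path difference = 1.5λ, an odd multiple of λ/2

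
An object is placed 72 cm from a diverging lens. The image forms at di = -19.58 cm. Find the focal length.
1/f = 1/do + 1/di → f = -26.89 cm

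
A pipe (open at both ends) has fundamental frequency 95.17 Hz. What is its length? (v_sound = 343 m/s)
L = v/(2f₁) = 1.802 m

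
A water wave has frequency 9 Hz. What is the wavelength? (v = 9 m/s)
λ = v/f = 1 m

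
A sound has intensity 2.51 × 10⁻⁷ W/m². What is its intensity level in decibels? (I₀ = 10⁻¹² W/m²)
β = 10·log₁₀(I/I₀) = 54 dB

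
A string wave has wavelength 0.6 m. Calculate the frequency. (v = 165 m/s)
f = v/λ = 275 Hz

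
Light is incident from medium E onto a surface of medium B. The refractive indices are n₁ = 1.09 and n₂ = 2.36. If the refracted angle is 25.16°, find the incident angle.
sin θ₁ = (n₂/n₁)·sin θ₂ → θ₁ = 67°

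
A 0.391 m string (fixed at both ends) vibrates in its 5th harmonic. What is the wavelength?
λₙ = 2L/n = 0.1564 m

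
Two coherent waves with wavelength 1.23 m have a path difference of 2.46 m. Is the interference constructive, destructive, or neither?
constructive — path difference = 2λ, a whole number of wavelengths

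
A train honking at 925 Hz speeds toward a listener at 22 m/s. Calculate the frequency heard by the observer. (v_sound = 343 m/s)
f_obs = f·v/(v − v_s) = 988.4 Hz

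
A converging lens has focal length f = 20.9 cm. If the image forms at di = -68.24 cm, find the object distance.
1/do = 1/f − 1/di → do = 16 cm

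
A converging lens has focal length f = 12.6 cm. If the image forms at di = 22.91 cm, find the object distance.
1/do = 1/f − 1/di → do = 28 cm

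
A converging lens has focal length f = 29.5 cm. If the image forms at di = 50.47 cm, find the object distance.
1/do = 1/f − 1/di → do = 71 cm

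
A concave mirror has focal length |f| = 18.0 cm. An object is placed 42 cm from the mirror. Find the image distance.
f = +18.0 cm (concave); 1/di = 1/f − 1/do → di = 31.5 cm (real image, in front of mirror)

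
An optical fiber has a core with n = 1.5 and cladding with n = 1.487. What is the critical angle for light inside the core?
θc = arcsin(n_cladding/n_core) = 82.45°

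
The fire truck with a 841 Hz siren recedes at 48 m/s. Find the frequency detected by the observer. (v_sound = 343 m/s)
f_obs = f·v/(v + v_s) = 737.8 Hz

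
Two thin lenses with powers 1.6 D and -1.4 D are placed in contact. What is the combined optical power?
P_total = P₁ + P₂ = 0.2 D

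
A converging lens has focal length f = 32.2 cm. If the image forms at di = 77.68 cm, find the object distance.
1/do = 1/f − 1/di → do = 55 cm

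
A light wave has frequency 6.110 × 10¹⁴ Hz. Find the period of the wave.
T = 1/f = 1.637 × 10⁻¹⁵ s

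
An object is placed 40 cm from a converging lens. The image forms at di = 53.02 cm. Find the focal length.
1/f = 1/do + 1/di → f = 22.8 cm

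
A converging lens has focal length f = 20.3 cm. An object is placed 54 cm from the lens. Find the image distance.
1/di = 1/f − 1/do → di = 32.53 cm (real image)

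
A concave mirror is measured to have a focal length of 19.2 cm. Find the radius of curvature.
R = 2|f| = 38.4 cm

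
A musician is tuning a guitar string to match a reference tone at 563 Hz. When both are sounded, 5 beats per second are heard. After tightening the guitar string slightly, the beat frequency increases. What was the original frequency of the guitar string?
568 Hz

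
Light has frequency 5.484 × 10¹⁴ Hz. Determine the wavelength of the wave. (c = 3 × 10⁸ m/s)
λ = c/f = 547 nm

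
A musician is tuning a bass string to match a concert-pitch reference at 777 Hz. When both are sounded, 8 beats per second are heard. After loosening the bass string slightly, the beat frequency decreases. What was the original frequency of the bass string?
785 Hz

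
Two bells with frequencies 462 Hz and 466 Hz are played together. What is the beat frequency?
4 Hz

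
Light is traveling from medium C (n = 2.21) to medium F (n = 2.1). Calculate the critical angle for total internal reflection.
θc = arcsin(n₂/n₁) = 71.85°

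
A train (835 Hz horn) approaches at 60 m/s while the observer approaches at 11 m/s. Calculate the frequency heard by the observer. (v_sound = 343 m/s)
f_obs = f·(v + v_o)/(v − v_s) = 1044 Hz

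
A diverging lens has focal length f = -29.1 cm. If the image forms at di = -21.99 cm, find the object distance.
1/do = 1/f − 1/di → do = 90 cm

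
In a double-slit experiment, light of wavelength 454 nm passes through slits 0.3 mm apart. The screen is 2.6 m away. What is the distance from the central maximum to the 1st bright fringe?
y = mλL/d = 3.935 mm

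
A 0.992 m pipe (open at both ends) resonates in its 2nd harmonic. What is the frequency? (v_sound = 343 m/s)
fₙ = nv/(2L) = 345.8 Hz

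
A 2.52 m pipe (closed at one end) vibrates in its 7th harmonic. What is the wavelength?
λₙ = 4L/n = 1.44 m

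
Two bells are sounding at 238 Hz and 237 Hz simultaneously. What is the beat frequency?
1 Hz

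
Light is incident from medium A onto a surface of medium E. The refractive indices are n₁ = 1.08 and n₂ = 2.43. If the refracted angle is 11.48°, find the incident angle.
sin θ₁ = (n₂/n₁)·sin θ₂ → θ₁ = 26.6°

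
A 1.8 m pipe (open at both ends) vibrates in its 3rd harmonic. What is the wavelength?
λₙ = 2L/n = 1.2 m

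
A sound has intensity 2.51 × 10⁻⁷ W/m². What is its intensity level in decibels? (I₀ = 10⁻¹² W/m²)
β = 10·log₁₀(I/I₀) = 54 dB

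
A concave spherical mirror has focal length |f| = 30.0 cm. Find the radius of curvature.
R = 2|f| = 60 cm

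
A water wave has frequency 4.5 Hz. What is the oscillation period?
T = 1/f = 0.2222 s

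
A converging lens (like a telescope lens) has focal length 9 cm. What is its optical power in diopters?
P = 1/f = 11.11 D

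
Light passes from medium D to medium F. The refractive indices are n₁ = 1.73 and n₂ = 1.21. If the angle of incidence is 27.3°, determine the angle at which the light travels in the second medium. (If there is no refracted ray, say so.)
sin θ₂ = (n₁/n₂)·sin θ₁ = 0.6558 → θ₂ = 40.98°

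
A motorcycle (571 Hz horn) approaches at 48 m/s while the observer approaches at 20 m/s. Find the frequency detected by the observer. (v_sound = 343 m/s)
f_obs = f·(v + v_o)/(v − v_s) = 702.6 Hz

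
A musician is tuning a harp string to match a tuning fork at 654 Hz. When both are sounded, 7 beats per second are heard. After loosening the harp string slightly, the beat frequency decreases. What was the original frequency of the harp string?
661 Hz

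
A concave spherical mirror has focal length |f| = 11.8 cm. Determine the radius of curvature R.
R = 2|f| = 23.6 cm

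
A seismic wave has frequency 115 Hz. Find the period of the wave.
T = 1/f = 0.008696 s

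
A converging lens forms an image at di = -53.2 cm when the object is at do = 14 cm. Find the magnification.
M = −di/do = 3.8 (upright image)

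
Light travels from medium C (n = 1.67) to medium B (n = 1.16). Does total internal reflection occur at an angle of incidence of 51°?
θc = arcsin(n₂/n₁) = 44°; 51° > θc, so yes — total internal reflection.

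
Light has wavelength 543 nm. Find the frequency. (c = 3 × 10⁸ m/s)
f = c/λ = 5.525 × 10¹⁴ Hz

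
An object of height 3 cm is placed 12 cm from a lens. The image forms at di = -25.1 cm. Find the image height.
hi = (-di/do) × ho = 6.275 cm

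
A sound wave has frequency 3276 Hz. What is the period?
T = 1/f = 3.053 × 10⁻⁴ s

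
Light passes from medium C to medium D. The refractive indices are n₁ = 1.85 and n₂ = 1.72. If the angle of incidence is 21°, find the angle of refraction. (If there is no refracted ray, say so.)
sin θ₂ = (n₁/n₂)·sin θ₁ = 0.3855 → θ₂ = 22.67°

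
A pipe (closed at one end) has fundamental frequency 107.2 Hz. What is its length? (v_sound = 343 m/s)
L = v/(4f₁) = 0.7999 m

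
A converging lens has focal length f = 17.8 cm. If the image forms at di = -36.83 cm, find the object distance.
1/do = 1/f − 1/di → do = 12 cm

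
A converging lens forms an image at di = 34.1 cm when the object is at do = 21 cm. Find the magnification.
M = −di/do = -1.624 (inverted image)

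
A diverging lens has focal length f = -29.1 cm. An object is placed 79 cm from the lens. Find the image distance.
1/di = 1/f − 1/do → di = -21.27 cm (virtual image)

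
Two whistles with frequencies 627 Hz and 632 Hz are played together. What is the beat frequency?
5 Hz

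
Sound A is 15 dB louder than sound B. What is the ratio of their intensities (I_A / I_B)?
I_A/I_B = 10^(Δβ/10) = 31.62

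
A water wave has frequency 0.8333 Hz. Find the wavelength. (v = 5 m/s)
λ = v/f = 6 m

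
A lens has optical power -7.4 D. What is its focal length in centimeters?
f = 1/P = -13.51 cm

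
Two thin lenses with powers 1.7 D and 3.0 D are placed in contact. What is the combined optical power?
P_total = P₁ + P₂ = 4.7 D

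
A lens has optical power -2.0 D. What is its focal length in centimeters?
f = 1/P = -50 cm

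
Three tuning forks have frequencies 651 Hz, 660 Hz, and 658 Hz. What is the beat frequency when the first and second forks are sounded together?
9 Hz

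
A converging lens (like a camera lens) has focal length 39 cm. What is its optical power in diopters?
P = 1/f = 2.564 D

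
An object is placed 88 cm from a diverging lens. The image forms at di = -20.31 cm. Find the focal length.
1/f = 1/do + 1/di → f = -26.4 cm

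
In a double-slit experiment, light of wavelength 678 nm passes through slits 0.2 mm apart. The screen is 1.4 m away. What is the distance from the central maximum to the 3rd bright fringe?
y = mλL/d = 14.24 mm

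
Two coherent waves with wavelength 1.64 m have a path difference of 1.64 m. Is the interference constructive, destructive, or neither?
constructive — path difference = 1λ, a whole number of wavelengths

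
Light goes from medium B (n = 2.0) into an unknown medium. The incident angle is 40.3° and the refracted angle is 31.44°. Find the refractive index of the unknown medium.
n₂ = n₁·sin θ₁ / sin θ₂ = 2.48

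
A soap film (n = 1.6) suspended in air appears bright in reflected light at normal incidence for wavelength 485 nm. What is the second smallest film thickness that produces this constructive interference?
2nt = (m − ½)λ with m = 2 → t = (m − ½)λ/(2n) = 227.3 nm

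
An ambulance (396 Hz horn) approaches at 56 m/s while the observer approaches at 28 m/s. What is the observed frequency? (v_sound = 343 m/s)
f_obs = f·(v + v_o)/(v − v_s) = 511.9 Hz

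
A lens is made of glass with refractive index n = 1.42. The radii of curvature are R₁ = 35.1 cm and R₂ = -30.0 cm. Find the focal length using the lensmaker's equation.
1/f = (n − 1)(1/R₁ − 1/R₂) → f = 38.51 cm (converging lens)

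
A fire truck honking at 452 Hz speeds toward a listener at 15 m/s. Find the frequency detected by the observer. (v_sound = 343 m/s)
f_obs = f·v/(v − v_s) = 472.7 Hz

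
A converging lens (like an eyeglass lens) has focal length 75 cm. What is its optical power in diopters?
P = 1/f = 1.333 D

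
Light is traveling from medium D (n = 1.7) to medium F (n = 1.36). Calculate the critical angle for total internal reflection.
θc = arcsin(n₂/n₁) = 53.13°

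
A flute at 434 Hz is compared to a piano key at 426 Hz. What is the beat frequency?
8 Hz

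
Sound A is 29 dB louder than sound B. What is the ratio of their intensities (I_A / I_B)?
I_A/I_B = 10^(Δβ/10) = 794.3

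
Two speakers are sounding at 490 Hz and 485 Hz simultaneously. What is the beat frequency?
5 Hz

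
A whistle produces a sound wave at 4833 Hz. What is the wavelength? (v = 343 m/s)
λ = v/f = 0.07097 m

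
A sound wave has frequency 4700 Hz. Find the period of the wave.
T = 1/f = 2.128 × 10⁻⁴ s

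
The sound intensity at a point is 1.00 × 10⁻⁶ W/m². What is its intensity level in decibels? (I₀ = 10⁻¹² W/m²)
β = 10·log₁₀(I/I₀) = 60 dB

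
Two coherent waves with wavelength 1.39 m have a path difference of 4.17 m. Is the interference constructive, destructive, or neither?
constructive — path difference = 3λ, a whole number of wavelengths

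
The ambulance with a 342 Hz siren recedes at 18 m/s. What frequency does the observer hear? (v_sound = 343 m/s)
f_obs = f·v/(v + v_s) = 324.9 Hz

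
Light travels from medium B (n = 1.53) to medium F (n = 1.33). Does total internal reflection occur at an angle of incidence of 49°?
θc = arcsin(n₂/n₁) = 60.38°; 49° < θc, so no — the ray refracts.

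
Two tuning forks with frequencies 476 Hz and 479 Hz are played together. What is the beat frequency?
3 Hz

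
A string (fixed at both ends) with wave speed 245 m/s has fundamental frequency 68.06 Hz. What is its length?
L = v/(2f₁) = 1.8 m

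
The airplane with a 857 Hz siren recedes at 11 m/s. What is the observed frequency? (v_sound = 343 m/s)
f_obs = f·v/(v + v_s) = 830.4 Hz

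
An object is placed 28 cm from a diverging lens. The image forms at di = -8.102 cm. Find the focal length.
1/f = 1/do + 1/di → f = -11.4 cm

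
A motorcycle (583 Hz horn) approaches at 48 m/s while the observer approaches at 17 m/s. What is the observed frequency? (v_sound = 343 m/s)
f_obs = f·(v + v_o)/(v − v_s) = 711.5 Hz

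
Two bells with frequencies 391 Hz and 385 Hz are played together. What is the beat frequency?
6 Hz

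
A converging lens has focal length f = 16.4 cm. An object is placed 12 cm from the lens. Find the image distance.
1/di = 1/f − 1/do → di = -44.73 cm (virtual image)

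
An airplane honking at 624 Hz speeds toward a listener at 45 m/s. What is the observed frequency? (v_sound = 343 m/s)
f_obs = f·v/(v − v_s) = 718.2 Hz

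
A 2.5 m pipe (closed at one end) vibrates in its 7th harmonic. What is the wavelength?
λₙ = 4L/n = 1.429 m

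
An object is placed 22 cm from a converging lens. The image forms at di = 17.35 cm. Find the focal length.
1/f = 1/do + 1/di → f = 9.7 cm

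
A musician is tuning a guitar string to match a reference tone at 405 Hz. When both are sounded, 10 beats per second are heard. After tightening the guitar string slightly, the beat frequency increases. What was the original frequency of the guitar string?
415 Hz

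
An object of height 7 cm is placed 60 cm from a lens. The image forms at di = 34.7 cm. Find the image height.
hi = (-di/do) × ho = -4.048 cm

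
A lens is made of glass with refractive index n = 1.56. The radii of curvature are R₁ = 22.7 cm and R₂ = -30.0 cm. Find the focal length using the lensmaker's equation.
1/f = (n − 1)(1/R₁ − 1/R₂) → f = 23.08 cm (converging lens)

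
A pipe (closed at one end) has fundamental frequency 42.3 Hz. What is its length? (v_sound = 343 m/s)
L = v/(4f₁) = 2.027 m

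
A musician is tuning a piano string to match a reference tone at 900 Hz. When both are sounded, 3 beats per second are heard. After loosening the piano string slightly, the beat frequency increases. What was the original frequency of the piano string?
897 Hz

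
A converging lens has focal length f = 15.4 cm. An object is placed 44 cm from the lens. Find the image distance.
1/di = 1/f − 1/do → di = 23.69 cm (real image)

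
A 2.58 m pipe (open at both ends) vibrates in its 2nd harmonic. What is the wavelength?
λₙ = 2L/n = 2.58 m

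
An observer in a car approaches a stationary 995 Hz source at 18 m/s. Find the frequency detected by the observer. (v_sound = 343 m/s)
f_obs = f·(v + v_o)/v = 1047 Hz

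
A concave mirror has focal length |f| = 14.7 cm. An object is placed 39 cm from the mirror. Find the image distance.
f = +14.7 cm (concave); 1/di = 1/f − 1/do → di = 23.59 cm (real image, in front of mirror)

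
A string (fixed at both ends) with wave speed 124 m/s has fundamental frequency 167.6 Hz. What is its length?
L = v/(2f₁) = 0.3699 m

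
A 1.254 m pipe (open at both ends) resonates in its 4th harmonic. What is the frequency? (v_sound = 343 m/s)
fₙ = nv/(2L) = 547 Hz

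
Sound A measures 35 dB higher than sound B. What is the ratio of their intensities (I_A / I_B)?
I_A/I_B = 10^(Δβ/10) = 3162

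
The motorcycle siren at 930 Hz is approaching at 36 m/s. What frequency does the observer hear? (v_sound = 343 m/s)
f_obs = f·v/(v − v_s) = 1039 Hz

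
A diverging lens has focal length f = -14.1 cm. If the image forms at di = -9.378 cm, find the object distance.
1/do = 1/f − 1/di → do = 28 cm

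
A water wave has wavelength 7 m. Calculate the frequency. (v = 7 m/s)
f = v/λ = 1 Hz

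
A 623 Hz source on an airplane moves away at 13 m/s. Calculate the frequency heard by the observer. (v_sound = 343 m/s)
f_obs = f·v/(v + v_s) = 600.2 Hz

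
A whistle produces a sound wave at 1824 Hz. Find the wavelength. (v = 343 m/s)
λ = v/f = 0.188 m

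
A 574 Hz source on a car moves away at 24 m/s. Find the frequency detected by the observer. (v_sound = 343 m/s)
f_obs = f·v/(v + v_s) = 536.5 Hz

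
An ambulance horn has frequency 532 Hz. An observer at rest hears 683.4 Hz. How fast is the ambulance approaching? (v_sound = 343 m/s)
v_s = v·(1 − f/f_obs) = 75.99 m/s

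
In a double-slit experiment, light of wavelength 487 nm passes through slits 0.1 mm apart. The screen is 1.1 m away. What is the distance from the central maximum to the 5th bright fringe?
y = mλL/d = 26.79 mm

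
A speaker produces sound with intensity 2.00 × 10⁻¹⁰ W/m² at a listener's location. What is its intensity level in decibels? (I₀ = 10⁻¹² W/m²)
β = 10·log₁₀(I/I₀) = 23.01 dB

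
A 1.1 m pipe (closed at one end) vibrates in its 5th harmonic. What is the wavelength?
λₙ = 4L/n = 0.88 m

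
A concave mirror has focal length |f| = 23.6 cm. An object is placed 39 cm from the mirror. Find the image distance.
f = +23.6 cm (concave); 1/di = 1/f − 1/do → di = 59.77 cm (real image, in front of mirror)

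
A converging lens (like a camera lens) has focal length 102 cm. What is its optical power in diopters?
P = 1/f = 0.9804 D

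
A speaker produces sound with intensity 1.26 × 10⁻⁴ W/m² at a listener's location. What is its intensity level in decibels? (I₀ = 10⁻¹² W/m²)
β = 10·log₁₀(I/I₀) = 81 dB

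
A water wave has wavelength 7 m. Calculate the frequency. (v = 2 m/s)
f = v/λ = 0.2857 Hz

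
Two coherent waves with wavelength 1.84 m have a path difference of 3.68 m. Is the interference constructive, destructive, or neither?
constructive — path difference = 2λ, a whole number of wavelengths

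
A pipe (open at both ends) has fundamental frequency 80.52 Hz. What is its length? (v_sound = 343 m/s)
L = v/(2f₁) = 2.13 m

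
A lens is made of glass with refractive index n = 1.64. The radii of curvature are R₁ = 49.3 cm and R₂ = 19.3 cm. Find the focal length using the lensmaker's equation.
1/f = (n − 1)(1/R₁ − 1/R₂) → f = -49.56 cm (diverging lens)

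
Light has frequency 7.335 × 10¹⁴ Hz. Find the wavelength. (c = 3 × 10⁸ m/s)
λ = c/f = 409 nm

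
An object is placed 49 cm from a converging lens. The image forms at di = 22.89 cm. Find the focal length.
1/f = 1/do + 1/di → f = 15.6 cm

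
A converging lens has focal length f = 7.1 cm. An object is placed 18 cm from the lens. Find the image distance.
1/di = 1/f − 1/do → di = 11.72 cm (real image)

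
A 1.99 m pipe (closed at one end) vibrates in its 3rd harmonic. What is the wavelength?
λₙ = 4L/n = 2.653 m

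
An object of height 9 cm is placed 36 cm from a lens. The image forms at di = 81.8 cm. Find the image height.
hi = (-di/do) × ho = -20.45 cm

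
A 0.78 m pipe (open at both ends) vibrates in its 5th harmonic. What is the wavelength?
λₙ = 2L/n = 0.312 m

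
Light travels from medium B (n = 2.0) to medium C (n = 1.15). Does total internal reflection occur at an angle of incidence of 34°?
θc = arcsin(n₂/n₁) = 35.1°; 34° < θc, so no — the ray refracts.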